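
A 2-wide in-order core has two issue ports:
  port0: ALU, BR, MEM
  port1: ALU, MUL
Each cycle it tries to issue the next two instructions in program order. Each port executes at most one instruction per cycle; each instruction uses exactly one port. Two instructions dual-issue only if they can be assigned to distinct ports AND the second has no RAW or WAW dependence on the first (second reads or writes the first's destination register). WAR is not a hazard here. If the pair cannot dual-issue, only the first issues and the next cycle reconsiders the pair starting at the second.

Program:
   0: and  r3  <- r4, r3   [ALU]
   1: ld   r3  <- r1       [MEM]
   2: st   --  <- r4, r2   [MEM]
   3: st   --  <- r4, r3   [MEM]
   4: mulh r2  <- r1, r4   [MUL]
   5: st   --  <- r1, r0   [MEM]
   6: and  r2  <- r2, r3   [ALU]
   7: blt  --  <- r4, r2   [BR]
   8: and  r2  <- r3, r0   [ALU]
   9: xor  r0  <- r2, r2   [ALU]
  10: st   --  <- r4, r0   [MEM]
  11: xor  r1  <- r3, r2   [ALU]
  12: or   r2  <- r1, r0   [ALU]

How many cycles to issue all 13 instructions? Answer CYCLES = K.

[0] i0  and  -- WAW r3
[1] i1  ld  -- no-port MEM/MEM
[2] i2  st  -- no-port MEM/MEM
[3] i3/i4  st mulh  -- dual
[4] i5/i6  st and  -- dual
[5] i7/i8  blt and  -- dual
[6] i9  xor  -- RAW r0
[7] i10/i11  st xor  -- dual
[8] i12  or  -- tail

CYCLES = 9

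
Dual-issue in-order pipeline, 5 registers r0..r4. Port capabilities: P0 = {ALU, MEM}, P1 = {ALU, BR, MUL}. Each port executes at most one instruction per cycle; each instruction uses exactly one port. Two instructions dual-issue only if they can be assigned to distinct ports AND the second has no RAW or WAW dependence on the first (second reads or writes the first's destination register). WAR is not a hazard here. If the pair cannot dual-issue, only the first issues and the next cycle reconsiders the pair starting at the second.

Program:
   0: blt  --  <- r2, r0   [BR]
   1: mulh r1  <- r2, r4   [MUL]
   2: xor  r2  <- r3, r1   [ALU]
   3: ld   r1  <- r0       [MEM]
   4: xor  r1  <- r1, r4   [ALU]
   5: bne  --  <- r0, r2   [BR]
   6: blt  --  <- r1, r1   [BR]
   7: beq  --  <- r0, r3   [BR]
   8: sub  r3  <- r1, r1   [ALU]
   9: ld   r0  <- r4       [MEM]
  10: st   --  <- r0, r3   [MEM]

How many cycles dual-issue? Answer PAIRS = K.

PAIRS = 3

0. blt.BR @i0  | no-port BR/MUL
1. mulh.MUL @i1  | RAW r1
2. xor.ALU+ld.MEM @i2/i3  | 2-wide
3. xor.ALU+bne.BR @i4/i5  | 2-wide
4. blt.BR @i6  | no-port BR/BR
5. beq.BR+sub.ALU @i7/i8  | 2-wide
6. ld.MEM @i9  | no-port MEM/MEM
7. st.MEM @i10  | tail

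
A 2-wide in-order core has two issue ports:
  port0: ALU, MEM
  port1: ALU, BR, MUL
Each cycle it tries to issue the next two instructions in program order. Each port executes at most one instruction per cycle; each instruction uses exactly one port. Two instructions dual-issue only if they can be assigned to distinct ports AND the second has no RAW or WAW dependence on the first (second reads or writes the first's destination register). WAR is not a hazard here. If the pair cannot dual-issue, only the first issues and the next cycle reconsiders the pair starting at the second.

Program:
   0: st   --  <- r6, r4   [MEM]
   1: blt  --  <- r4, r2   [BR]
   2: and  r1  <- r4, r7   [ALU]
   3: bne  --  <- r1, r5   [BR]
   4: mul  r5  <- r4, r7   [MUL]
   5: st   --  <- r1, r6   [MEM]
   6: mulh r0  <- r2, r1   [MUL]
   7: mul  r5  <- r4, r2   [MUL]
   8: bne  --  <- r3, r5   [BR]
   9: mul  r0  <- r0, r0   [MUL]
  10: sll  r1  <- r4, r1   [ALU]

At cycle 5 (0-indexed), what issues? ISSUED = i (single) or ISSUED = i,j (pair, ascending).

ISSUED = 7

[0] i0,i1  st.MEM blt.BR  -- pair
[1] i2  and.ALU  -- RAW r1
[2] i3  bne.BR  -- no-port BR/MUL
[3] i4,i5  mul.MUL st.MEM  -- pair
[4] i6  mulh.MUL  -- no-port MUL/MUL
[5] i7  mul.MUL  -- no-port MUL/BR
[6] i8  bne.BR  -- no-port BR/MUL
[7] i9,i10  mul.MUL sll.ALU  -- pair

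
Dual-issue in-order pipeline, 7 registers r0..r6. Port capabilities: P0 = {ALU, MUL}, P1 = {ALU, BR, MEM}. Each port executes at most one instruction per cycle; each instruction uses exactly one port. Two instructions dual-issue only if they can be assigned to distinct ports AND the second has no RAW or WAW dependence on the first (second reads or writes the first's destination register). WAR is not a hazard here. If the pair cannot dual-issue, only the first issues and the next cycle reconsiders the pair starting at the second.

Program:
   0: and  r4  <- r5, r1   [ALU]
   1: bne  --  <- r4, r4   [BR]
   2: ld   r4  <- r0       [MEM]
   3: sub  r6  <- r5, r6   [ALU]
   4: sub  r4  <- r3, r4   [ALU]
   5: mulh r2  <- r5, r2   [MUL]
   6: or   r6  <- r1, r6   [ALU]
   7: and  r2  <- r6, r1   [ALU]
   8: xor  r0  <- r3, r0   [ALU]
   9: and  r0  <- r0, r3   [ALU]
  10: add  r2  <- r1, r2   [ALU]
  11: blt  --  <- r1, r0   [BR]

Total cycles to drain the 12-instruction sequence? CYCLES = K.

CYCLES = 8

0. and @i0  | RAW r4
1. bne @i1  | no-port BR/MEM
2. ld sub @i2&i3  | dual
3. sub mulh @i4&i5  | dual
4. or @i6  | RAW r6
5. and xor @i7&i8  | dual
6. and add @i9&i10  | dual
7. blt @i11  | tail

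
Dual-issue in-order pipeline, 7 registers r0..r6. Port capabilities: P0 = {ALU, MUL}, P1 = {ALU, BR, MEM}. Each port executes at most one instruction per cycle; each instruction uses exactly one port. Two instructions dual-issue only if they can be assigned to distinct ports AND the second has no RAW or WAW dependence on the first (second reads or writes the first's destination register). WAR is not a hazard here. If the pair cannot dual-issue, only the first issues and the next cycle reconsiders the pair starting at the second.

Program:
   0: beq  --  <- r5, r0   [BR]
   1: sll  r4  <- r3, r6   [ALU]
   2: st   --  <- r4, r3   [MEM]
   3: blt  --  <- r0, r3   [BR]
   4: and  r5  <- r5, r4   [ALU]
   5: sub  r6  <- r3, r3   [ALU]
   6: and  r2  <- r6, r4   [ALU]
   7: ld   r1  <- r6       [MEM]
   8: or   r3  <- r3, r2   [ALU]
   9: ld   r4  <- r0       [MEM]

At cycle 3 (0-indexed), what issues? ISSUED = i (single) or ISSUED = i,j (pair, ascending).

ISSUED = 5

c0: i0+i1 beq.BR;sll.ALU  2-wide
c1: i2 st.MEM  no-port MEM/BR
c2: i3+i4 blt.BR;and.ALU  2-wide
c3: i5 sub.ALU  RAW r6
c4: i6+i7 and.ALU;ld.MEM  2-wide
c5: i8+i9 or.ALU;ld.MEM  2-wide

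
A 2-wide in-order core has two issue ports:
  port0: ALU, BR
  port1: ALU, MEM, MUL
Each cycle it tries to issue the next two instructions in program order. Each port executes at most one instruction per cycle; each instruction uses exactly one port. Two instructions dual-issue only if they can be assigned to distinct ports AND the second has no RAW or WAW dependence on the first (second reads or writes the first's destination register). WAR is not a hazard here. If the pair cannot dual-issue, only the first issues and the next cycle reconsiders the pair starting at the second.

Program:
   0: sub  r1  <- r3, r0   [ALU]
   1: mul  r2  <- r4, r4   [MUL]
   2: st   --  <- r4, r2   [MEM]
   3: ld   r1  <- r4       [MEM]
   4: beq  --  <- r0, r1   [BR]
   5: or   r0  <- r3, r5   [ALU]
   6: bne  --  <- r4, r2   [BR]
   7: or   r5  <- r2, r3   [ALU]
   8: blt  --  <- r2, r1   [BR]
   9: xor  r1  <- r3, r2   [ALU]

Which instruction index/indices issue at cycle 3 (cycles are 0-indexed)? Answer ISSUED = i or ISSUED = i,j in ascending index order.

  cy0 -> i0/i1 (sub.ALU+mul.MUL) dual
  cy1 -> i2 (st.MEM) no-port MEM/MEM
  cy2 -> i3 (ld.MEM) RAW r1
  cy3 -> i4/i5 (beq.BR+or.ALU) dual
  cy4 -> i6/i7 (bne.BR+or.ALU) dual
  cy5 -> i8/i9 (blt.BR+xor.ALU) dual

ISSUED = 4,5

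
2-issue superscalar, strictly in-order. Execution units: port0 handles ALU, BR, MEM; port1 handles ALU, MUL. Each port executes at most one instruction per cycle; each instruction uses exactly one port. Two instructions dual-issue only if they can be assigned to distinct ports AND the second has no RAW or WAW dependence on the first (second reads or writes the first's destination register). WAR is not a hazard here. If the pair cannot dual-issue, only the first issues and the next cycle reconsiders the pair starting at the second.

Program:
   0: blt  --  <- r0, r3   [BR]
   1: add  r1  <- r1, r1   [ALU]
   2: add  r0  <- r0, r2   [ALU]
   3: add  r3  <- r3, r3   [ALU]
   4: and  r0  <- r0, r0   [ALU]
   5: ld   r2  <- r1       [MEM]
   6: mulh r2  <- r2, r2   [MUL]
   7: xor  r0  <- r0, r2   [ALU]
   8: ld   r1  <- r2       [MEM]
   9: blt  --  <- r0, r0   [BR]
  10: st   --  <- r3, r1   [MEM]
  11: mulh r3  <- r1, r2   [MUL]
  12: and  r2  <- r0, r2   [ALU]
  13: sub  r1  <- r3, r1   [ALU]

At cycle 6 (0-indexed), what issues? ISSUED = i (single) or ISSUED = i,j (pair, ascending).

#0 head=0: blt.BR/add.ALU i0,i1 dual
#1 head=2: add.ALU/add.ALU i2,i3 dual
#2 head=4: and.ALU/ld.MEM i4,i5 dual
#3 head=6: mulh.MUL i6 RAW r2
#4 head=7: xor.ALU/ld.MEM i7,i8 dual
#5 head=9: blt.BR i9 no-port BR/MEM
#6 head=10: st.MEM/mulh.MUL i10,i11 dual
#7 head=12: and.ALU/sub.ALU i12,i13 dual

ISSUED = 10,11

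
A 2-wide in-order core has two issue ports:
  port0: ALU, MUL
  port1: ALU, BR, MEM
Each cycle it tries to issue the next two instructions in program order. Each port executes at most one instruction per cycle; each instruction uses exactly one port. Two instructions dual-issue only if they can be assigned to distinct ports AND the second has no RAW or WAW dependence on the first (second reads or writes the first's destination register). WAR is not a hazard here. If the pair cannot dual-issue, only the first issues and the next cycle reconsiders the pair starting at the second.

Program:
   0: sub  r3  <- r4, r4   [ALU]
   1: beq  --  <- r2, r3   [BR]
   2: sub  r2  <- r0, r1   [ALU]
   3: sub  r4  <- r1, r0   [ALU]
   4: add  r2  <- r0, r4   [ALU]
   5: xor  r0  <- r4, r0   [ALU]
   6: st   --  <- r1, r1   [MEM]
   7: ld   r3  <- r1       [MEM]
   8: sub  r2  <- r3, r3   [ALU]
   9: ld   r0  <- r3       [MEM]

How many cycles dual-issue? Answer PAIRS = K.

0. sub @i0  | RAW r3
1. beq+sub @i1,i2  | dual
2. sub @i3  | RAW r4
3. add+xor @i4,i5  | dual
4. st @i6  | no-port MEM/MEM
5. ld @i7  | RAW r3
6. sub+ld @i8,i9  | dual

PAIRS = 3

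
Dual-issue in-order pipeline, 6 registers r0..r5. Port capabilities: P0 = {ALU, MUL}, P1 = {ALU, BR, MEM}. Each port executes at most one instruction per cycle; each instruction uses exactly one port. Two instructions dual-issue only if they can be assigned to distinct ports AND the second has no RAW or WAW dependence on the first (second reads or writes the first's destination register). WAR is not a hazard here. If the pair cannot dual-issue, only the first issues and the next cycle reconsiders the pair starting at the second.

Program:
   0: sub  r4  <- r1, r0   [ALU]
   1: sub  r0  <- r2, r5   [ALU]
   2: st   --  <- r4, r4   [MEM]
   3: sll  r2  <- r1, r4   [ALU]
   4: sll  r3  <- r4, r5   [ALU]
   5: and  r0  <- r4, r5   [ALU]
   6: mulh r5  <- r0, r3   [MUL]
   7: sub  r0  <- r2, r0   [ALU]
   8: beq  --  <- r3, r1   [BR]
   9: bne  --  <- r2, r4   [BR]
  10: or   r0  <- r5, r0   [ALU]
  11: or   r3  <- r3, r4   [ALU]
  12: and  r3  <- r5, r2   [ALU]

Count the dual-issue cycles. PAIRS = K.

c0: i0&i1 sub.ALU+sub.ALU  dual
c1: i2&i3 st.MEM+sll.ALU  dual
c2: i4&i5 sll.ALU+and.ALU  dual
c3: i6&i7 mulh.MUL+sub.ALU  dual
c4: i8 beq.BR  no-port BR/BR
c5: i9&i10 bne.BR+or.ALU  dual
c6: i11 or.ALU  WAW r3
c7: i12 and.ALU  tail

PAIRS = 5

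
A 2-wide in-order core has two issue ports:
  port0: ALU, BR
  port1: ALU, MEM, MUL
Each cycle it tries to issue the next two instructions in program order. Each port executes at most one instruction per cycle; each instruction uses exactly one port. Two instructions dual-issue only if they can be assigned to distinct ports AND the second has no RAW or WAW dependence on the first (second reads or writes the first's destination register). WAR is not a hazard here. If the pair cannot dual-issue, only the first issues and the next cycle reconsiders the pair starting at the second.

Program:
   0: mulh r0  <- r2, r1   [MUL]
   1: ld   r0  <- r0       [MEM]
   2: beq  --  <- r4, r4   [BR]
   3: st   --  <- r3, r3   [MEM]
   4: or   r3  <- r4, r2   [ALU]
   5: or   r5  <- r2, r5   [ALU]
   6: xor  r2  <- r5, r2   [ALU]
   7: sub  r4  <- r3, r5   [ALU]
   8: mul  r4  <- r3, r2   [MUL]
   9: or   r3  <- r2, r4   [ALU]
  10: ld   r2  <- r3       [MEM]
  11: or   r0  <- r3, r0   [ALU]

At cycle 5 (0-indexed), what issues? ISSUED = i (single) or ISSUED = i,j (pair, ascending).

ISSUED = 8

0. mulh.MUL @i0  | no-port MUL/MEM
1. ld.MEM/beq.BR @i1&i2  | pair
2. st.MEM/or.ALU @i3&i4  | pair
3. or.ALU @i5  | RAW r5
4. xor.ALU/sub.ALU @i6&i7  | pair
5. mul.MUL @i8  | RAW r4
6. or.ALU @i9  | RAW r3
7. ld.MEM/or.ALU @i10&i11  | pair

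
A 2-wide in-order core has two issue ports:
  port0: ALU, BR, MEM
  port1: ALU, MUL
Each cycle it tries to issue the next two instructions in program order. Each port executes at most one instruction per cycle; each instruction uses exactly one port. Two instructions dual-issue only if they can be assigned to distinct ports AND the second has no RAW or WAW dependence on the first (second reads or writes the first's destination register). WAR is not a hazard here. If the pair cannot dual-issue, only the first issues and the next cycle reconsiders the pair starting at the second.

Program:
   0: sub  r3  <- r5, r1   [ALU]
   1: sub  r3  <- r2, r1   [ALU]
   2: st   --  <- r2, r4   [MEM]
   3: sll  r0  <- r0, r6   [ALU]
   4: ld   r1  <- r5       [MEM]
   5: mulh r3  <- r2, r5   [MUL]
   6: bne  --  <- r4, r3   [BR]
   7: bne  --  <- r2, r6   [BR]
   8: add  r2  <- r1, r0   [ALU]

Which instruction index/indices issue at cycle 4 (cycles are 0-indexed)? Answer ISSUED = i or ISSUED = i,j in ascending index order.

  cy0 -> i0 (sub.ALU) WAW r3
  cy1 -> i1+i2 (sub.ALU st.MEM) 2-wide
  cy2 -> i3+i4 (sll.ALU ld.MEM) 2-wide
  cy3 -> i5 (mulh.MUL) RAW r3
  cy4 -> i6 (bne.BR) no-port BR/BR
  cy5 -> i7+i8 (bne.BR add.ALU) 2-wide

ISSUED = 6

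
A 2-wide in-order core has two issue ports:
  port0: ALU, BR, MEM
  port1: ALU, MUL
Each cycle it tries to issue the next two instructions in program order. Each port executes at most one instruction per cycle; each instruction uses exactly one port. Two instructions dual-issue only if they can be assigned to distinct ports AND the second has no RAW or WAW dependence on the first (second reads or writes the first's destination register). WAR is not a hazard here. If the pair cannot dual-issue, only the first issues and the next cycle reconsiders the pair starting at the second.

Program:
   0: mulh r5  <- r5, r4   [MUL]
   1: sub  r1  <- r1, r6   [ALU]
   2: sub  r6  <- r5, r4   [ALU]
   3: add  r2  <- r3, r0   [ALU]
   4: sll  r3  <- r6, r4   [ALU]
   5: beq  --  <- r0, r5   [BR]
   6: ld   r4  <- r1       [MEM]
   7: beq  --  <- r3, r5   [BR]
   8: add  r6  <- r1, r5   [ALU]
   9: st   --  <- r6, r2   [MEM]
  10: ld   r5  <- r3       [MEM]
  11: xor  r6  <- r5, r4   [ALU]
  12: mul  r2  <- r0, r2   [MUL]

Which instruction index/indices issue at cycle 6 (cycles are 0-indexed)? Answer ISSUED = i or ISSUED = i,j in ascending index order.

0. mulh;sub @i0/i1  | dual
1. sub;add @i2/i3  | dual
2. sll;beq @i4/i5  | dual
3. ld @i6  | no-port MEM/BR
4. beq;add @i7/i8  | dual
5. st @i9  | no-port MEM/MEM
6. ld @i10  | RAW r5
7. xor;mul @i11/i12  | dual

ISSUED = 10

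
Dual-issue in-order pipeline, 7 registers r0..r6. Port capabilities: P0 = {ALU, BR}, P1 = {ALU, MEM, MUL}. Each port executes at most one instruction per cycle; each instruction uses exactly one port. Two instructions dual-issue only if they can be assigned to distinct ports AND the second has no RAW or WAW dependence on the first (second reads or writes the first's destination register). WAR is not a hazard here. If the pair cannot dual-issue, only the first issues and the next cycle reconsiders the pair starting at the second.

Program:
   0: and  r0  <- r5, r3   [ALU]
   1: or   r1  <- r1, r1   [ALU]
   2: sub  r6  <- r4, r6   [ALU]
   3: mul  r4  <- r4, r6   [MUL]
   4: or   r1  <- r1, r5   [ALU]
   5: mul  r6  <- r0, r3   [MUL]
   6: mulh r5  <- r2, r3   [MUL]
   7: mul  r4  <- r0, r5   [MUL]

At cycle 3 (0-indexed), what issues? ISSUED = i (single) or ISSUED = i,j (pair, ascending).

ISSUED = 5

#0 head=0: and.ALU+or.ALU i0/i1 pair
#1 head=2: sub.ALU i2 RAW r6
#2 head=3: mul.MUL+or.ALU i3/i4 pair
#3 head=5: mul.MUL i5 no-port MUL/MUL
#4 head=6: mulh.MUL i6 no-port MUL/MUL
#5 head=7: mul.MUL i7 tail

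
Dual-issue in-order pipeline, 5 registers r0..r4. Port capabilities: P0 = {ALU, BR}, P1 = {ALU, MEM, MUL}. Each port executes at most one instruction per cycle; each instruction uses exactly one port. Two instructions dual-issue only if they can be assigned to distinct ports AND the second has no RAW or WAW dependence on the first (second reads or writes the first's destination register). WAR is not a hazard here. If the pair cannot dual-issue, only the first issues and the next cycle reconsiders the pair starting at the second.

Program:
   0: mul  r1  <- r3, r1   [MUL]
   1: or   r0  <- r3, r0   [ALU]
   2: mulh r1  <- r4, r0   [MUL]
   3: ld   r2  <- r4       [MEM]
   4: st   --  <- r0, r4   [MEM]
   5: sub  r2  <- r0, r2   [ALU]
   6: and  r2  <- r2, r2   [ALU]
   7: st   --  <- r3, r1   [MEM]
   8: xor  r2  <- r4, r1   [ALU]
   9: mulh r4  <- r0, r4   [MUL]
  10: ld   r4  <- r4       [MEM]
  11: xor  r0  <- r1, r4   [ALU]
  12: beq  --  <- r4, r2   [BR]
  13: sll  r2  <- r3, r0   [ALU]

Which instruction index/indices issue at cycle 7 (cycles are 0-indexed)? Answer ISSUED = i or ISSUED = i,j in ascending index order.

[0] i0&i1  mul;or  -- 2-wide
[1] i2  mulh  -- no-port MUL/MEM
[2] i3  ld  -- no-port MEM/MEM
[3] i4&i5  st;sub  -- 2-wide
[4] i6&i7  and;st  -- 2-wide
[5] i8&i9  xor;mulh  -- 2-wide
[6] i10  ld  -- RAW r4
[7] i11&i12  xor;beq  -- 2-wide
[8] i13  sll  -- tail

ISSUED = 11,12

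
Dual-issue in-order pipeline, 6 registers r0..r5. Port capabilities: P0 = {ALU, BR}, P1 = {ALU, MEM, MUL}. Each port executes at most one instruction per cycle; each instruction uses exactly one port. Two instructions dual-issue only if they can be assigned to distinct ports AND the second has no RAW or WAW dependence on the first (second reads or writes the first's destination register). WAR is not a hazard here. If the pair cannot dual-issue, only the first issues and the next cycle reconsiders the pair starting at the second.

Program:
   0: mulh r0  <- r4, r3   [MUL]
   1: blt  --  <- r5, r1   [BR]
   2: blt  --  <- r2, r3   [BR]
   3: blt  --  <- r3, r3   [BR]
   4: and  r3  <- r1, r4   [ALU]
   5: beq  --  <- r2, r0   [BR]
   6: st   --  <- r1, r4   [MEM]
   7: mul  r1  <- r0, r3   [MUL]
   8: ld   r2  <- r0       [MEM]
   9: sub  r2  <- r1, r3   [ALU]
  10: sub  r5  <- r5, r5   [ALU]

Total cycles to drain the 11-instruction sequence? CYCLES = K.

  cy0 -> i0/i1 (mulh;blt) 2-wide
  cy1 -> i2 (blt) no-port BR/BR
  cy2 -> i3/i4 (blt;and) 2-wide
  cy3 -> i5/i6 (beq;st) 2-wide
  cy4 -> i7 (mul) no-port MUL/MEM
  cy5 -> i8 (ld) WAW r2
  cy6 -> i9/i10 (sub;sub) 2-wide

CYCLES = 7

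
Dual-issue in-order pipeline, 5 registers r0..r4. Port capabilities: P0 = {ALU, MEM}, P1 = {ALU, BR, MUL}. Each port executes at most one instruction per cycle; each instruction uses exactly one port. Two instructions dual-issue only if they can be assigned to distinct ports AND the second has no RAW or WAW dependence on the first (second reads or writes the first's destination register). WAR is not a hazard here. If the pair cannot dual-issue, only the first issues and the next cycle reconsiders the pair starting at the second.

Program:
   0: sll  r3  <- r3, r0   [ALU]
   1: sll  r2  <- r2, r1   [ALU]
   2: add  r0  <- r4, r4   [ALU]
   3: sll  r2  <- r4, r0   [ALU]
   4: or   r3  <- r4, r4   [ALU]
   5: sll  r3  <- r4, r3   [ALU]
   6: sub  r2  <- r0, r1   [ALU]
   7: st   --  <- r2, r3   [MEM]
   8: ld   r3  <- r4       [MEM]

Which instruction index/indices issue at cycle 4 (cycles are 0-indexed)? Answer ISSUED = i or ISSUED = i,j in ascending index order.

  cy0 -> i0,i1 (sll.ALU;sll.ALU) 2-wide
  cy1 -> i2 (add.ALU) RAW r0
  cy2 -> i3,i4 (sll.ALU;or.ALU) 2-wide
  cy3 -> i5,i6 (sll.ALU;sub.ALU) 2-wide
  cy4 -> i7 (st.MEM) no-port MEM/MEM
  cy5 -> i8 (ld.MEM) tail

ISSUED = 7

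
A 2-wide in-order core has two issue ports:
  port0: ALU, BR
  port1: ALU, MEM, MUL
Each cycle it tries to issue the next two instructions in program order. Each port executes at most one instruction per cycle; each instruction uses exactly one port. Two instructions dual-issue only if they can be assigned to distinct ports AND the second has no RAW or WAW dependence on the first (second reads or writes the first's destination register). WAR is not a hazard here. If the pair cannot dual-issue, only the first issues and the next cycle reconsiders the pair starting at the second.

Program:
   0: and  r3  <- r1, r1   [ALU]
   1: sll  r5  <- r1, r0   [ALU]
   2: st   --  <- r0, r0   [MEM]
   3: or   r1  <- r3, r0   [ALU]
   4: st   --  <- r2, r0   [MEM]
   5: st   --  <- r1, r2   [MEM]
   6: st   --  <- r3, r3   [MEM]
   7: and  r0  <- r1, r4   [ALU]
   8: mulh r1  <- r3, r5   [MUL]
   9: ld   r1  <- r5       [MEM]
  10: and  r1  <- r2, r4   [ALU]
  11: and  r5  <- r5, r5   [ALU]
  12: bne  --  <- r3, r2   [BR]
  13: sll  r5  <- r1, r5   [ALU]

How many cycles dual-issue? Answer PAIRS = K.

PAIRS = 5

  cy0 -> i0/i1 (and.ALU+sll.ALU) pair
  cy1 -> i2/i3 (st.MEM+or.ALU) pair
  cy2 -> i4 (st.MEM) no-port MEM/MEM
  cy3 -> i5 (st.MEM) no-port MEM/MEM
  cy4 -> i6/i7 (st.MEM+and.ALU) pair
  cy5 -> i8 (mulh.MUL) no-port MUL/MEM
  cy6 -> i9 (ld.MEM) WAW r1
  cy7 -> i10/i11 (and.ALU+and.ALU) pair
  cy8 -> i12/i13 (bne.BR+sll.ALU) pair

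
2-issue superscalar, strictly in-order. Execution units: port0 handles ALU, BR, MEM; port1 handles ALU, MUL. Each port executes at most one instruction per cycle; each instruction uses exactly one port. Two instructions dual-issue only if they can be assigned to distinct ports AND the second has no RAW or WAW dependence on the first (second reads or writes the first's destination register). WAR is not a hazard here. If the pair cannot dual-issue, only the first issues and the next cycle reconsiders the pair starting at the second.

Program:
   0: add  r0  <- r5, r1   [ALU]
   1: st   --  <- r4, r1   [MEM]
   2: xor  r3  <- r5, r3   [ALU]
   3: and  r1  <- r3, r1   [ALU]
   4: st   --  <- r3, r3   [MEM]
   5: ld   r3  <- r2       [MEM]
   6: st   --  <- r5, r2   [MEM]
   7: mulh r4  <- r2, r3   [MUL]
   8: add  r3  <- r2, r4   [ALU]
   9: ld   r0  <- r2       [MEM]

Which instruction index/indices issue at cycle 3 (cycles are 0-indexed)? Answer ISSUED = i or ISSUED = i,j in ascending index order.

  cy0 -> i0+i1 (add.ALU;st.MEM) pair
  cy1 -> i2 (xor.ALU) RAW r3
  cy2 -> i3+i4 (and.ALU;st.MEM) pair
  cy3 -> i5 (ld.MEM) no-port MEM/MEM
  cy4 -> i6+i7 (st.MEM;mulh.MUL) pair
  cy5 -> i8+i9 (add.ALU;ld.MEM) pair

ISSUED = 5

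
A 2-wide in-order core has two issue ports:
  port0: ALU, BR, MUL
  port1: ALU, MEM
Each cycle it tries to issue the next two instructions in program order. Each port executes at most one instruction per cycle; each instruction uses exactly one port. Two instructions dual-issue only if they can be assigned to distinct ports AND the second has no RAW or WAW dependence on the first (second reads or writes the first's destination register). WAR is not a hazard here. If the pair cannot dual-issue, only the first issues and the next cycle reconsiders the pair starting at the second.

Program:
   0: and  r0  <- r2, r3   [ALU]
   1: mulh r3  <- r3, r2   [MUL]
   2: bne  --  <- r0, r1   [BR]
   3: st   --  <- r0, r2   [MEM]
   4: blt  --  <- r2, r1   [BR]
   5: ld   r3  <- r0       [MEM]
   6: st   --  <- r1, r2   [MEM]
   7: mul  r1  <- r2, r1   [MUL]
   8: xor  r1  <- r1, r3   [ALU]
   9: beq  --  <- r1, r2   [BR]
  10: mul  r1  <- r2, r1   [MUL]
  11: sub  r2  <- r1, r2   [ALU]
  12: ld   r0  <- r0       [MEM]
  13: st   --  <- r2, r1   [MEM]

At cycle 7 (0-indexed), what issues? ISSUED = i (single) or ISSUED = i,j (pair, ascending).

t=0 i0/i1:and.ALU/mulh.MUL ; dual
t=1 i2/i3:bne.BR/st.MEM ; dual
t=2 i4/i5:blt.BR/ld.MEM ; dual
t=3 i6/i7:st.MEM/mul.MUL ; dual
t=4 i8:xor.ALU ; RAW r1
t=5 i9:beq.BR ; no-port BR/MUL
t=6 i10:mul.MUL ; RAW r1
t=7 i11/i12:sub.ALU/ld.MEM ; dual
t=8 i13:st.MEM ; tail

ISSUED = 11,12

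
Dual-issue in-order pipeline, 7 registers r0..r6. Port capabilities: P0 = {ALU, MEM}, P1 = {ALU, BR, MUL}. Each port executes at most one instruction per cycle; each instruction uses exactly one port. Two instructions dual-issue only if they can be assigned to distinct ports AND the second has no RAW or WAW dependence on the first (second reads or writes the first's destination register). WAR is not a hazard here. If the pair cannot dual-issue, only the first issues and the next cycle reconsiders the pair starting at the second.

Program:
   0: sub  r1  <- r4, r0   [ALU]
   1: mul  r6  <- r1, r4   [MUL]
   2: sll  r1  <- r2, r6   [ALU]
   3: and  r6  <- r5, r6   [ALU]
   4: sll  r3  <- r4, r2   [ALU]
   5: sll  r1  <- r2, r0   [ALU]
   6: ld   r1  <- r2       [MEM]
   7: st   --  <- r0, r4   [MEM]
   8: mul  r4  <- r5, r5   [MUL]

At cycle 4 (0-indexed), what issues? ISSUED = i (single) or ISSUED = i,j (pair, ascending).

ISSUED = 6

c0: i0 sub  RAW r1
c1: i1 mul  RAW r6
c2: i2+i3 sll+and  pair
c3: i4+i5 sll+sll  pair
c4: i6 ld  no-port MEM/MEM
c5: i7+i8 st+mul  pair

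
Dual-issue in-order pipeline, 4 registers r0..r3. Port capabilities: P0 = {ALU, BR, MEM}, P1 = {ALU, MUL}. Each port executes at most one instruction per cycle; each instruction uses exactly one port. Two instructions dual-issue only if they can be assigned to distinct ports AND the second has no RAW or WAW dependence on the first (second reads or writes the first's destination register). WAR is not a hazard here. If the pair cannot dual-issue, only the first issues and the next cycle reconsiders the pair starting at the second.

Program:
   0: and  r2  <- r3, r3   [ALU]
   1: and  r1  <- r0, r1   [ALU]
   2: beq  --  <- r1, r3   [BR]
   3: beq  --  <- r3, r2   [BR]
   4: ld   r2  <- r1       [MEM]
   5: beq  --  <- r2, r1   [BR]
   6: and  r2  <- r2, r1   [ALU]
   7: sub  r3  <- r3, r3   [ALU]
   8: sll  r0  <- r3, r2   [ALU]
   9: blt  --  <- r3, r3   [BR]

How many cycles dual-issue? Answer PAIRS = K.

PAIRS = 3

  cy0 -> i0,i1 (and.ALU/and.ALU) 2-wide
  cy1 -> i2 (beq.BR) no-port BR/BR
  cy2 -> i3 (beq.BR) no-port BR/MEM
  cy3 -> i4 (ld.MEM) no-port MEM/BR
  cy4 -> i5,i6 (beq.BR/and.ALU) 2-wide
  cy5 -> i7 (sub.ALU) RAW r3
  cy6 -> i8,i9 (sll.ALU/blt.BR) 2-wide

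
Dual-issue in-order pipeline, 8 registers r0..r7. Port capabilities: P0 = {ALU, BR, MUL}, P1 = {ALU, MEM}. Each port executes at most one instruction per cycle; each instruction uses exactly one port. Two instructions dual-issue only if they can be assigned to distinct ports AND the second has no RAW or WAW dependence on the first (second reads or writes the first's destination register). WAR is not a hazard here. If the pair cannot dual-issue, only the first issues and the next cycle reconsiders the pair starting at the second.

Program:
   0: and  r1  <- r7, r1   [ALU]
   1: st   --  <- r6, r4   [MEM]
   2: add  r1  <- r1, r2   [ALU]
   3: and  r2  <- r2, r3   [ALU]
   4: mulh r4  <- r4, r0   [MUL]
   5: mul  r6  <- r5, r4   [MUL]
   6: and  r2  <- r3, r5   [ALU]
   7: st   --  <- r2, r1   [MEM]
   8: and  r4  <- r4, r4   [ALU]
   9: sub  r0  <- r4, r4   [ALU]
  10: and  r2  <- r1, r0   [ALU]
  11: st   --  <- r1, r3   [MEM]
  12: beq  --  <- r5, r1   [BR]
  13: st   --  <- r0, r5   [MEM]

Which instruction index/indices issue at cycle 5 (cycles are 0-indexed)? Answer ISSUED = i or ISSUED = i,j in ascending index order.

ISSUED = 9

#0 head=0: and.ALU st.MEM i0,i1 2-wide
#1 head=2: add.ALU and.ALU i2,i3 2-wide
#2 head=4: mulh.MUL i4 no-port MUL/MUL
#3 head=5: mul.MUL and.ALU i5,i6 2-wide
#4 head=7: st.MEM and.ALU i7,i8 2-wide
#5 head=9: sub.ALU i9 RAW r0
#6 head=10: and.ALU st.MEM i10,i11 2-wide
#7 head=12: beq.BR st.MEM i12,i13 2-wide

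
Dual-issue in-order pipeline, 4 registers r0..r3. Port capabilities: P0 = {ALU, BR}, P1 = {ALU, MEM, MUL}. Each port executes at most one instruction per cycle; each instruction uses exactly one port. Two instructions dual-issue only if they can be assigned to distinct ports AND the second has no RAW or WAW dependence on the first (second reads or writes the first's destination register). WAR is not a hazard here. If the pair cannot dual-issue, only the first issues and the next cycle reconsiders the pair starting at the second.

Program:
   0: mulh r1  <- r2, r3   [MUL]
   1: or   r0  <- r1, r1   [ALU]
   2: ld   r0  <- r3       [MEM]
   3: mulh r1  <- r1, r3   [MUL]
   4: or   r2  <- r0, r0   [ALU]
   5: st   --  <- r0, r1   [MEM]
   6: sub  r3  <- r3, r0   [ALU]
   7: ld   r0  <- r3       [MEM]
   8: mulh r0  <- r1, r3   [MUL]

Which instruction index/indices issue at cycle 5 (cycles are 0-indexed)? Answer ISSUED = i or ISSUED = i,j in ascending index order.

c0: i0 mulh.MUL  RAW r1
c1: i1 or.ALU  WAW r0
c2: i2 ld.MEM  no-port MEM/MUL
c3: i3,i4 mulh.MUL/or.ALU  pair
c4: i5,i6 st.MEM/sub.ALU  pair
c5: i7 ld.MEM  no-port MEM/MUL
c6: i8 mulh.MUL  tail

ISSUED = 7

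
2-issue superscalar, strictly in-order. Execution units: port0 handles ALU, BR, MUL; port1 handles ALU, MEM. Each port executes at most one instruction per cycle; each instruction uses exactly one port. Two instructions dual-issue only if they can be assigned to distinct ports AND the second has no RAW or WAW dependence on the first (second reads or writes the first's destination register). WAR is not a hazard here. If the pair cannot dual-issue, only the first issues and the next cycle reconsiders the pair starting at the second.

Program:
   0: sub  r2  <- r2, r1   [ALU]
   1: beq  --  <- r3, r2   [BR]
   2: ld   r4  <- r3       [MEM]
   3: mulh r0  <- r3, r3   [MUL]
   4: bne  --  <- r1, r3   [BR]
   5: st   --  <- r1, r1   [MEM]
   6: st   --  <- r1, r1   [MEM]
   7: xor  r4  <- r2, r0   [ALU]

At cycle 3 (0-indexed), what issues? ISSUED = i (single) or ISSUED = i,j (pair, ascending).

t=0 i0:sub ; RAW r2
t=1 i1+i2:beq/ld ; pair
t=2 i3:mulh ; no-port MUL/BR
t=3 i4+i5:bne/st ; pair
t=4 i6+i7:st/xor ; pair

ISSUED = 4,5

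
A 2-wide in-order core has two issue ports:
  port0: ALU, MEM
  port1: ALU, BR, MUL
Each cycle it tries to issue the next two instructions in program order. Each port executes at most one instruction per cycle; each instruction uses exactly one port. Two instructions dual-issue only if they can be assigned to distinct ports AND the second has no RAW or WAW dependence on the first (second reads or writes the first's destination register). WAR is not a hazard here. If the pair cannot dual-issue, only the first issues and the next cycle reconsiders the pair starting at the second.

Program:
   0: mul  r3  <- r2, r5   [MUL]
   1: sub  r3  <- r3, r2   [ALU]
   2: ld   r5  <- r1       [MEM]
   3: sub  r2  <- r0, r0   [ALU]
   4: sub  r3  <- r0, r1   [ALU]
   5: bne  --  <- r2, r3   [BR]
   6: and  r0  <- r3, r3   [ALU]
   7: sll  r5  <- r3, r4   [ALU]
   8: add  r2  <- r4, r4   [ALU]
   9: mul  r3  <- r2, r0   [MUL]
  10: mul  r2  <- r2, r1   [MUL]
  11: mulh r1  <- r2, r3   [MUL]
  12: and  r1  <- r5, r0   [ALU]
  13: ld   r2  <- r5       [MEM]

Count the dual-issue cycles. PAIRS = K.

  cy0 -> i0 (mul.MUL) RAW+WAW r3
  cy1 -> i1&i2 (sub.ALU;ld.MEM) 2-wide
  cy2 -> i3&i4 (sub.ALU;sub.ALU) 2-wide
  cy3 -> i5&i6 (bne.BR;and.ALU) 2-wide
  cy4 -> i7&i8 (sll.ALU;add.ALU) 2-wide
  cy5 -> i9 (mul.MUL) no-port MUL/MUL
  cy6 -> i10 (mul.MUL) no-port MUL/MUL
  cy7 -> i11 (mulh.MUL) WAW r1
  cy8 -> i12&i13 (and.ALU;ld.MEM) 2-wide

PAIRS = 5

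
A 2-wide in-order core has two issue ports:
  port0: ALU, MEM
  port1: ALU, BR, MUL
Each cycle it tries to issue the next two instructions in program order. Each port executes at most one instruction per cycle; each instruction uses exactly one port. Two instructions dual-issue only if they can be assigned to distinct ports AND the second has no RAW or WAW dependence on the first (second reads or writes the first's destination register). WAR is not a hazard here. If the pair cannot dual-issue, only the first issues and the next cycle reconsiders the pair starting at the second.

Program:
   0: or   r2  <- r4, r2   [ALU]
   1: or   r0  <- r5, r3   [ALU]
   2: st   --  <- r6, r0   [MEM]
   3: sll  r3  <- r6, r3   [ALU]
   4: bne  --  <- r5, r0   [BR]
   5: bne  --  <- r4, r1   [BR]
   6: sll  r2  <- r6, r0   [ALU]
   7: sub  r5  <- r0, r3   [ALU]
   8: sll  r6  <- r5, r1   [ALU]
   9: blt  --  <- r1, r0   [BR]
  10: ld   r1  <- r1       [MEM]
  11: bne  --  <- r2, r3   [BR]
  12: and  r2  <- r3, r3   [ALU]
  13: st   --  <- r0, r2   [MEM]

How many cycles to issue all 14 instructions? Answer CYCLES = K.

CYCLES = 9

t=0 i0,i1:or.ALU;or.ALU ; pair
t=1 i2,i3:st.MEM;sll.ALU ; pair
t=2 i4:bne.BR ; no-port BR/BR
t=3 i5,i6:bne.BR;sll.ALU ; pair
t=4 i7:sub.ALU ; RAW r5
t=5 i8,i9:sll.ALU;blt.BR ; pair
t=6 i10,i11:ld.MEM;bne.BR ; pair
t=7 i12:and.ALU ; RAW r2
t=8 i13:st.MEM ; tail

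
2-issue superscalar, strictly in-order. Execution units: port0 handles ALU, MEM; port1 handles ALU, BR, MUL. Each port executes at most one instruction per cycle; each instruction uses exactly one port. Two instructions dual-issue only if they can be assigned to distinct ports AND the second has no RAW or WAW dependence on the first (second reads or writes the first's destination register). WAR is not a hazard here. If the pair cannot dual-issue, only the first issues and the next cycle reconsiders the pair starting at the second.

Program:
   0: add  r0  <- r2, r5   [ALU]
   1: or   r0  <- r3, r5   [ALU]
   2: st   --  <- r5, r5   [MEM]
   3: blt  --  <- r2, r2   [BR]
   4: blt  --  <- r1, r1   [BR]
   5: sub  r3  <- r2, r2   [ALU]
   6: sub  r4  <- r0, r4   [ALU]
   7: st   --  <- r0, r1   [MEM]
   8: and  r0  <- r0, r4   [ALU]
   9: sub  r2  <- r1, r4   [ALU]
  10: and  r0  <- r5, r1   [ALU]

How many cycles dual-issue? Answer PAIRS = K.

PAIRS = 4

#0 head=0: add i0 WAW r0
#1 head=1: or;st i1,i2 pair
#2 head=3: blt i3 no-port BR/BR
#3 head=4: blt;sub i4,i5 pair
#4 head=6: sub;st i6,i7 pair
#5 head=8: and;sub i8,i9 pair
#6 head=10: and i10 tail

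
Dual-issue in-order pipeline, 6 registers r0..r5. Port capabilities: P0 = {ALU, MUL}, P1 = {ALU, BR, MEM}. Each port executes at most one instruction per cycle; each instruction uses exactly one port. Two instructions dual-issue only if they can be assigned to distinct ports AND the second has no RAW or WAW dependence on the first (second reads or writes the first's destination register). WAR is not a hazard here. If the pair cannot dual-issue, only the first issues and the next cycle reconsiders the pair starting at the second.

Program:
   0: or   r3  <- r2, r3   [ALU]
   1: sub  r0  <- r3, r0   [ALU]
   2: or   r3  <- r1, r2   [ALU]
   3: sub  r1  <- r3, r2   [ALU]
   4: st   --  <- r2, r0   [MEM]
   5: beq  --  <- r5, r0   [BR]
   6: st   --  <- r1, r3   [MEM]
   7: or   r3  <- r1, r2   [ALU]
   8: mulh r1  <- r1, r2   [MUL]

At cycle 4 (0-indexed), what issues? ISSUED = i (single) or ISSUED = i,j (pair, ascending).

ISSUED = 6,7

0. or @i0  | RAW r3
1. sub;or @i1&i2  | 2-wide
2. sub;st @i3&i4  | 2-wide
3. beq @i5  | no-port BR/MEM
4. st;or @i6&i7  | 2-wide
5. mulh @i8  | tail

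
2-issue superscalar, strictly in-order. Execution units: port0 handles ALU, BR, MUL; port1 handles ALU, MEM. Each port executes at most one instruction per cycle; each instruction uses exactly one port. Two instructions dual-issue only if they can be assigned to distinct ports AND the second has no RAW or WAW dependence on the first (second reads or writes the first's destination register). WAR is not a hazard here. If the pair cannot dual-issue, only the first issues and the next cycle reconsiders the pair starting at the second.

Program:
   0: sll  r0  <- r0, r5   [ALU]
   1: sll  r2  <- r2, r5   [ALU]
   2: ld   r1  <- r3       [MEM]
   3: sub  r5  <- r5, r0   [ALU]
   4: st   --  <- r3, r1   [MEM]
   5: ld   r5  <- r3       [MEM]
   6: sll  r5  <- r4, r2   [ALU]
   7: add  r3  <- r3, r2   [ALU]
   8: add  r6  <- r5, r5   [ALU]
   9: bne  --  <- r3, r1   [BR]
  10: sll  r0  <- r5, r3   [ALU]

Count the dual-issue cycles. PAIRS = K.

PAIRS = 4

0. sll;sll @i0/i1  | pair
1. ld;sub @i2/i3  | pair
2. st @i4  | no-port MEM/MEM
3. ld @i5  | WAW r5
4. sll;add @i6/i7  | pair
5. add;bne @i8/i9  | pair
6. sll @i10  | tail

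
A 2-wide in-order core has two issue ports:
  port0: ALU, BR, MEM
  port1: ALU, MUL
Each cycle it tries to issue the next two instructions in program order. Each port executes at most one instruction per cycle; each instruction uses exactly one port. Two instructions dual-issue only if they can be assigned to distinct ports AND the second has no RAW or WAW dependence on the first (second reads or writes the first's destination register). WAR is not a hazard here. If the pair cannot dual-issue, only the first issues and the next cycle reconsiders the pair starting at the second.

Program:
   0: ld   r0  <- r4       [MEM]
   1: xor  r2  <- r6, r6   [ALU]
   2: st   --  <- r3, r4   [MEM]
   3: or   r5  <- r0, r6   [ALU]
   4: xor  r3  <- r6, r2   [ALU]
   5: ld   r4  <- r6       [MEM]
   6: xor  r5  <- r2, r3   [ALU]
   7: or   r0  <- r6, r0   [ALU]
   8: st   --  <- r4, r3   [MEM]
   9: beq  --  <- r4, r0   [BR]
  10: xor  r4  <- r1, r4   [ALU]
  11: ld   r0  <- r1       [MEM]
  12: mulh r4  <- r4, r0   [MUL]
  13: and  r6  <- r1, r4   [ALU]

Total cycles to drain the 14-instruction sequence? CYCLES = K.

CYCLES = 9

#0 head=0: ld;xor i0/i1 pair
#1 head=2: st;or i2/i3 pair
#2 head=4: xor;ld i4/i5 pair
#3 head=6: xor;or i6/i7 pair
#4 head=8: st i8 no-port MEM/BR
#5 head=9: beq;xor i9/i10 pair
#6 head=11: ld i11 RAW r0
#7 head=12: mulh i12 RAW r4
#8 head=13: and i13 tail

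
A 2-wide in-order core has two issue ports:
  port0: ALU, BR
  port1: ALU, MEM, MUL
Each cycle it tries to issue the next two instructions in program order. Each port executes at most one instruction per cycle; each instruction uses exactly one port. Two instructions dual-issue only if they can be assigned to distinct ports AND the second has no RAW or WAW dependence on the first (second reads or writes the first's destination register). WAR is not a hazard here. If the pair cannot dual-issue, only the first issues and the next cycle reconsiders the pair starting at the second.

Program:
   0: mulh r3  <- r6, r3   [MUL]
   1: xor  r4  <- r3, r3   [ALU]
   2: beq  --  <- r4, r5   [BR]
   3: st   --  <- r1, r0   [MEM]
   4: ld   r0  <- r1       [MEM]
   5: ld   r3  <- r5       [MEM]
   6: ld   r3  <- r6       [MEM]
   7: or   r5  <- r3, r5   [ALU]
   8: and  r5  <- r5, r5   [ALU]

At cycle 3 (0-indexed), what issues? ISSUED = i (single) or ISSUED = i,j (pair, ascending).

0. mulh.MUL @i0  | RAW r3
1. xor.ALU @i1  | RAW r4
2. beq.BR/st.MEM @i2+i3  | 2-wide
3. ld.MEM @i4  | no-port MEM/MEM
4. ld.MEM @i5  | no-port MEM/MEM
5. ld.MEM @i6  | RAW r3
6. or.ALU @i7  | RAW+WAW r5
7. and.ALU @i8  | tail

ISSUED = 4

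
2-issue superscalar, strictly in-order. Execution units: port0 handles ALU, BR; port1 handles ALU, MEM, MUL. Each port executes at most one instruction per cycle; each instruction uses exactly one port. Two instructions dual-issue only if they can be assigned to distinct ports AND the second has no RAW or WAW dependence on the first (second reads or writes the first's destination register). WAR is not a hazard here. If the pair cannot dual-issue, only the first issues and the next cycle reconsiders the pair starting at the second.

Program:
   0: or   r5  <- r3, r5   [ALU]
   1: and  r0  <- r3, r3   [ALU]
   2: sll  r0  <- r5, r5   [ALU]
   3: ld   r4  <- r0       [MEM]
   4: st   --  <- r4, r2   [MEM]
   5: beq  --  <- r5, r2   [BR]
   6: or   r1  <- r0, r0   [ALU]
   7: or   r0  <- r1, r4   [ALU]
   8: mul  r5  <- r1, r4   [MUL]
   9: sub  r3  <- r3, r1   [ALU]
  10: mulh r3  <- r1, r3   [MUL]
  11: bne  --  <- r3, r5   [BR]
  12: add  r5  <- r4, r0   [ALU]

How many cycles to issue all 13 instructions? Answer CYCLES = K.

t=0 i0+i1:or/and ; dual
t=1 i2:sll ; RAW r0
t=2 i3:ld ; no-port MEM/MEM
t=3 i4+i5:st/beq ; dual
t=4 i6:or ; RAW r1
t=5 i7+i8:or/mul ; dual
t=6 i9:sub ; RAW+WAW r3
t=7 i10:mulh ; RAW r3
t=8 i11+i12:bne/add ; dual

CYCLES = 9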